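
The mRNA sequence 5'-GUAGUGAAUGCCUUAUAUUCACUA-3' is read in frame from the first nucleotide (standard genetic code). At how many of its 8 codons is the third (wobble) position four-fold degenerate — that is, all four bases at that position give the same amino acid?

Codon 1 GUA (Val): third position 4-fold.
Codon 2 GUG (Val): third position 4-fold.
Codon 3 AAU (Asn): third position 2-fold.
Codon 4 GCC (Ala): third position 4-fold.
Codon 5 UUA (Leu): third position 2-fold.
Codon 6 UAU (Tyr): third position 2-fold.
Codon 7 UCA (Ser): third position 4-fold.
Codon 8 CUA (Leu): third position 4-fold.
Four-fold degenerate third positions: 5.

5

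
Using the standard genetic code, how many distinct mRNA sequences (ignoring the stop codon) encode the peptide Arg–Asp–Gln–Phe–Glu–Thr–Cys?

768

Arg: 6 codons.
Asp: 2 codons.
Gln: 2 codons.
Phe: 2 codons.
Glu: 2 codons.
Thr: 4 codons.
Cys: 2 codons.
6 × 2 × 2 × 2 × 2 × 4 × 2 = 768.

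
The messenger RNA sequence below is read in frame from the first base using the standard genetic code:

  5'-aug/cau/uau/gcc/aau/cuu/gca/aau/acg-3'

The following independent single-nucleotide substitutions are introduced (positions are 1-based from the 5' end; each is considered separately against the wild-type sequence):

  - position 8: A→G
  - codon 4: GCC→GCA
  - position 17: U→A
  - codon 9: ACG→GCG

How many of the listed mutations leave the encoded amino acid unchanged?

Codon 3: UAU (Tyr) → UGU (Cys) — missense.
Codon 4: GCC (Ala) → GCA (Ala) — synonymous.
Codon 6: CUU (Leu) → CAU (His) — missense.
Codon 9: ACG (Thr) → GCG (Ala) — missense.
Synonymous: 1 of 4.

1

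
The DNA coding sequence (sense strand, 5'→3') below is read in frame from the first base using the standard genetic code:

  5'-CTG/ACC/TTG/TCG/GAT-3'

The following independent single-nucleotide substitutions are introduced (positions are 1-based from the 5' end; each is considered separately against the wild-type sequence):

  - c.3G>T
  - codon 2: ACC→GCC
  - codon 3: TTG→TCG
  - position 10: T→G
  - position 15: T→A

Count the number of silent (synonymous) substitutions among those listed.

1

Codon 1: CTG (Leu) → CTT (Leu) — synonymous.
Codon 2: ACC (Thr) → GCC (Ala) — missense.
Codon 3: TTG (Leu) → TCG (Ser) — missense.
Codon 4: TCG (Ser) → GCG (Ala) — missense.
Codon 5: GAT (Asp) → GAA (Glu) — missense.
Synonymous: 1 of 5.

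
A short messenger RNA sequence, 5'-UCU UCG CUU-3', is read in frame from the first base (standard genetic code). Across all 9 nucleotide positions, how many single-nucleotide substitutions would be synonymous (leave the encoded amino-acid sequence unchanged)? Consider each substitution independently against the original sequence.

9

Codon 1 (UCU, Ser): 3 synonymous substitutions.
Codon 2 (UCG, Ser): 3 synonymous substitutions.
Codon 3 (CUU, Leu): 3 synonymous substitutions.
Total: 3 + 3 + 3 = 9.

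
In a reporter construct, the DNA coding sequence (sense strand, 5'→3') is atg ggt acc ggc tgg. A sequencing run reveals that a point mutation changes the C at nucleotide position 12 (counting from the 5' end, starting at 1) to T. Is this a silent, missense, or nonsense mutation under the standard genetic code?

Position 12 falls in codon 4: GGC → Gly.
After the substitution the codon is GGT → Gly.
Both encode Gly, so the change is synonymous.

silent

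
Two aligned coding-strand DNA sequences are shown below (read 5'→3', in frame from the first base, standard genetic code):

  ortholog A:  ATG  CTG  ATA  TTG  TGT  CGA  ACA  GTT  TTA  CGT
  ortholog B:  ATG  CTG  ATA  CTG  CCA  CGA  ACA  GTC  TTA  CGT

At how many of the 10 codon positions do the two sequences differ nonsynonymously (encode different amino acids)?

Codon 1: ATG Met / ATG Met — identical.
Codon 2: CTG Leu / CTG Leu — identical.
Codon 3: ATA Ile / ATA Ile — identical.
Codon 4: TTG Leu / CTG Leu — synonymous.
Codon 5: TGT Cys / CCA Pro — nonsynonymous.
Codon 6: CGA Arg / CGA Arg — identical.
Codon 7: ACA Thr / ACA Thr — identical.
Codon 8: GTT Val / GTC Val — synonymous.
Codon 9: TTA Leu / TTA Leu — identical.
Codon 10: CGT Arg / CGT Arg — identical.
Nonsynonymous differences: 1.

1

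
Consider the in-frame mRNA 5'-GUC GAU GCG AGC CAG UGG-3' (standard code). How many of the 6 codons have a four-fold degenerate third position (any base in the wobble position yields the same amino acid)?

2

Codon 1 GUC (Val): third position 4-fold.
Codon 2 GAU (Asp): third position 2-fold.
Codon 3 GCG (Ala): third position 4-fold.
Codon 4 AGC (Ser): third position 2-fold.
Codon 5 CAG (Gln): third position 2-fold.
Codon 6 UGG (Trp): third position 1-fold.
Four-fold degenerate third positions: 2.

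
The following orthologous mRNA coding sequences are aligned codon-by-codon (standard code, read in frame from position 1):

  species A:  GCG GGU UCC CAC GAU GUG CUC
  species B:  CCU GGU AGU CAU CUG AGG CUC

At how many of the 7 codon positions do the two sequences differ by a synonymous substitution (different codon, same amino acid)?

Codon 1: GCG Ala / CCU Pro — nonsynonymous.
Codon 2: GGU Gly / GGU Gly — identical.
Codon 3: UCC Ser / AGU Ser — synonymous.
Codon 4: CAC His / CAU His — synonymous.
Codon 5: GAU Asp / CUG Leu — nonsynonymous.
Codon 6: GUG Val / AGG Arg — nonsynonymous.
Codon 7: CUC Leu / CUC Leu — identical.
Synonymous differences: 2.

2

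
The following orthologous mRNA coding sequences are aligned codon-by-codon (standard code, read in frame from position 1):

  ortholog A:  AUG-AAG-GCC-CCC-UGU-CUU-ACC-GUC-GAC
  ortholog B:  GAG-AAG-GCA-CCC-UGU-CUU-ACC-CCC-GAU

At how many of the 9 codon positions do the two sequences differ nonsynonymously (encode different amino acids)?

2

Codon 1: AUG Met / GAG Glu — nonsynonymous.
Codon 2: AAG Lys / AAG Lys — identical.
Codon 3: GCC Ala / GCA Ala — synonymous.
Codon 4: CCC Pro / CCC Pro — identical.
Codon 5: UGU Cys / UGU Cys — identical.
Codon 6: CUU Leu / CUU Leu — identical.
Codon 7: ACC Thr / ACC Thr — identical.
Codon 8: GUC Val / CCC Pro — nonsynonymous.
Codon 9: GAC Asp / GAU Asp — synonymous.
Nonsynonymous differences: 2.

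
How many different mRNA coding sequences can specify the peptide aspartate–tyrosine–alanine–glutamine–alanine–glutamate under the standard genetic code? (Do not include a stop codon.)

Asp: 2 codons.
Tyr: 2 codons.
Ala: 4 codons.
Gln: 2 codons.
Ala: 4 codons.
Glu: 2 codons.
2 × 2 × 4 × 2 × 4 × 2 = 256.

256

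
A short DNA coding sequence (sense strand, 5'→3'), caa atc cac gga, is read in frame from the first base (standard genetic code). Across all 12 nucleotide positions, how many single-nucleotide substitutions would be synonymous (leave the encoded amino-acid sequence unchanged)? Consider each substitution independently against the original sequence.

7

Codon 1 (CAA, Gln): 1 synonymous substitution.
Codon 2 (ATC, Ile): 2 synonymous substitutions.
Codon 3 (CAC, His): 1 synonymous substitution.
Codon 4 (GGA, Gly): 3 synonymous substitutions.
Total: 1 + 2 + 1 + 3 = 7.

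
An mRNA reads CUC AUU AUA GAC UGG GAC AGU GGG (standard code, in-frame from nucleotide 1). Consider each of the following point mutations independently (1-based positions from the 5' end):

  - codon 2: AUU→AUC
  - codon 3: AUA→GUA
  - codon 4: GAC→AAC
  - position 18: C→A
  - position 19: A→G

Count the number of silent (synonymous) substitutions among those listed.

1

Codon 2: AUU (Ile) → AUC (Ile) — synonymous.
Codon 3: AUA (Ile) → GUA (Val) — missense.
Codon 4: GAC (Asp) → AAC (Asn) — missense.
Codon 6: GAC (Asp) → GAA (Glu) — missense.
Codon 7: AGU (Ser) → GGU (Gly) — missense.
Synonymous: 1 of 5.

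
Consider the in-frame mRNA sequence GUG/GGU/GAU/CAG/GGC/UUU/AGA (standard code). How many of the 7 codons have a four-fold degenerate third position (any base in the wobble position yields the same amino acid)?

3

Codon 1 GUG (Val): third position 4-fold.
Codon 2 GGU (Gly): third position 4-fold.
Codon 3 GAU (Asp): third position 2-fold.
Codon 4 CAG (Gln): third position 2-fold.
Codon 5 GGC (Gly): third position 4-fold.
Codon 6 UUU (Phe): third position 2-fold.
Codon 7 AGA (Arg): third position 2-fold.
Four-fold degenerate third positions: 3.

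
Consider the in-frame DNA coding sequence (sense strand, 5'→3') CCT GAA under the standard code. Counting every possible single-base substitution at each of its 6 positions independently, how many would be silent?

Codon 1 (CCT, Pro): 3 synonymous substitutions.
Codon 2 (GAA, Glu): 1 synonymous substitution.
Total: 3 + 1 = 4.

4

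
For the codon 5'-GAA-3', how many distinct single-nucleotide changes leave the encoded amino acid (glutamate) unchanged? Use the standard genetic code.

1

Position 1: none → 0 synonymous.
Position 2: none → 0 synonymous.
Position 3: GAG → 1 synonymous.
Total: 0 + 0 + 1 = 1.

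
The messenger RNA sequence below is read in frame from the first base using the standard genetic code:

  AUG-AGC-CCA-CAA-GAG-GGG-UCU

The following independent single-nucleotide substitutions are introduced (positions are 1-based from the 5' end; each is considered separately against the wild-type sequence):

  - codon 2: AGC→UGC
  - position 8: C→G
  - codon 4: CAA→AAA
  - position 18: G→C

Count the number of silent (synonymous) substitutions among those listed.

1

Codon 2: AGC (Ser) → UGC (Cys) — missense.
Codon 3: CCA (Pro) → CGA (Arg) — missense.
Codon 4: CAA (Gln) → AAA (Lys) — missense.
Codon 6: GGG (Gly) → GGC (Gly) — synonymous.
Synonymous: 1 of 4.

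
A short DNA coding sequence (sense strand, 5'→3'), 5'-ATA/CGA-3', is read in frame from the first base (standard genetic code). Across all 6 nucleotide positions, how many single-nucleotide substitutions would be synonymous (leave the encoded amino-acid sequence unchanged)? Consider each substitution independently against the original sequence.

6

Codon 1 (ATA, Ile): 2 synonymous substitutions.
Codon 2 (CGA, Arg): 4 synonymous substitutions.
Total: 2 + 4 = 6.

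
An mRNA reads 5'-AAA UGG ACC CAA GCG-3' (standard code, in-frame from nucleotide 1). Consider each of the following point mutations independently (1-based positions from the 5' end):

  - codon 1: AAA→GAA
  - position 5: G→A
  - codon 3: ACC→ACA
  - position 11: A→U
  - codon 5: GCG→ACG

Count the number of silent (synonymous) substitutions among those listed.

1

Codon 1: AAA (Lys) → GAA (Glu) — missense.
Codon 2: UGG (Trp) → UAG (Stop) — nonsense.
Codon 3: ACC (Thr) → ACA (Thr) — synonymous.
Codon 4: CAA (Gln) → CUA (Leu) — missense.
Codon 5: GCG (Ala) → ACG (Thr) — missense.
Synonymous: 1 of 5.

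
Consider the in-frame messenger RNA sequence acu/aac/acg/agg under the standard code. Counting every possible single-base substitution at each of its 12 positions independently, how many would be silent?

Codon 1 (ACU, Thr): 3 synonymous substitutions.
Codon 2 (AAC, Asn): 1 synonymous substitution.
Codon 3 (ACG, Thr): 3 synonymous substitutions.
Codon 4 (AGG, Arg): 2 synonymous substitutions.
Total: 3 + 1 + 3 + 2 = 9.

9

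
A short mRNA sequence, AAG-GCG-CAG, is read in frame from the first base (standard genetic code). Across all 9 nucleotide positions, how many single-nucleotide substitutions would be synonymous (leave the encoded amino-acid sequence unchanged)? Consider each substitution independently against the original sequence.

5

Codon 1 (AAG, Lys): 1 synonymous substitution.
Codon 2 (GCG, Ala): 3 synonymous substitutions.
Codon 3 (CAG, Gln): 1 synonymous substitution.
Total: 1 + 3 + 1 = 5.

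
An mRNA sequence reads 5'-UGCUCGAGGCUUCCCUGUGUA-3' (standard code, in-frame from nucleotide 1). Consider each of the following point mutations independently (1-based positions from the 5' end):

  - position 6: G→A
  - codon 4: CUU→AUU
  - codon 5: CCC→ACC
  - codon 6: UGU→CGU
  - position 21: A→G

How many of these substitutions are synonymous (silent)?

Codon 2: UCG (Ser) → UCA (Ser) — synonymous.
Codon 4: CUU (Leu) → AUU (Ile) — missense.
Codon 5: CCC (Pro) → ACC (Thr) — missense.
Codon 6: UGU (Cys) → CGU (Arg) — missense.
Codon 7: GUA (Val) → GUG (Val) — synonymous.
Synonymous: 2 of 5.

2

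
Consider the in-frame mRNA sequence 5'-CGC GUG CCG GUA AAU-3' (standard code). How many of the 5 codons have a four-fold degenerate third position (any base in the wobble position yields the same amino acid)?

Codon 1 CGC (Arg): third position 4-fold.
Codon 2 GUG (Val): third position 4-fold.
Codon 3 CCG (Pro): third position 4-fold.
Codon 4 GUA (Val): third position 4-fold.
Codon 5 AAU (Asn): third position 2-fold.
Four-fold degenerate third positions: 4.

4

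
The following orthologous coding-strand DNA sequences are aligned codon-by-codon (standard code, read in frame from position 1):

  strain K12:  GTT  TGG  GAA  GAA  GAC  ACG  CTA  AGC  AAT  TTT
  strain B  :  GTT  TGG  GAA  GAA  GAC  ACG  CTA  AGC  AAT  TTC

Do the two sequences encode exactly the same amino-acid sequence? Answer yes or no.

Codon 1: GTT Val / GTT Val — identical.
Codon 2: TGG Trp / TGG Trp — identical.
Codon 3: GAA Glu / GAA Glu — identical.
Codon 4: GAA Glu / GAA Glu — identical.
Codon 5: GAC Asp / GAC Asp — identical.
Codon 6: ACG Thr / ACG Thr — identical.
Codon 7: CTA Leu / CTA Leu — identical.
Codon 8: AGC Ser / AGC Ser — identical.
Codon 9: AAT Asn / AAT Asn — identical.
Codon 10: TTT Phe / TTC Phe — synonymous.
Nonsynonymous differences: 0 → same protein.

yes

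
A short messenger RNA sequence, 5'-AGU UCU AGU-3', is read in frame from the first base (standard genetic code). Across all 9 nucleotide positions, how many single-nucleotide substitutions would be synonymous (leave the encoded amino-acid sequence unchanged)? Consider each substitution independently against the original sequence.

Codon 1 (AGU, Ser): 1 synonymous substitution.
Codon 2 (UCU, Ser): 3 synonymous substitutions.
Codon 3 (AGU, Ser): 1 synonymous substitution.
Total: 1 + 3 + 1 = 5.

5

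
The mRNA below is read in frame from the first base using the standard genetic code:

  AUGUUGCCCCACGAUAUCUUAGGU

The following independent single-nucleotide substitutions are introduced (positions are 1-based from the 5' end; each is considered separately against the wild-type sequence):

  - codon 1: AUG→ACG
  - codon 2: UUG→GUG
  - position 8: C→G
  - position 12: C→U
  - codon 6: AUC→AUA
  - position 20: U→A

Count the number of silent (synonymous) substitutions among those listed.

Codon 1: AUG (Met) → ACG (Thr) — missense.
Codon 2: UUG (Leu) → GUG (Val) — missense.
Codon 3: CCC (Pro) → CGC (Arg) — missense.
Codon 4: CAC (His) → CAU (His) — synonymous.
Codon 6: AUC (Ile) → AUA (Ile) — synonymous.
Codon 7: UUA (Leu) → UAA (Stop) — nonsense.
Synonymous: 2 of 6.

2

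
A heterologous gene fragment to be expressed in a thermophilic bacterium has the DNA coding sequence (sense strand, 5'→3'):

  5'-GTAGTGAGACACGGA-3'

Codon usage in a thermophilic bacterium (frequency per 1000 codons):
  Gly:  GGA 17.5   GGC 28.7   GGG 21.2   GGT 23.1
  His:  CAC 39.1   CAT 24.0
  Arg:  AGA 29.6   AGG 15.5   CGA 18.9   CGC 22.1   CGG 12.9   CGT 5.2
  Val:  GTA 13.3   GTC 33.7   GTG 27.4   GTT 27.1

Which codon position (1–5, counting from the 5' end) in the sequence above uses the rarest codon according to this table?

1

Codon 1 GTA (Val): 13.3 per 1000.
Codon 2 GTG (Val): 27.4 per 1000.
Codon 3 AGA (Arg): 29.6 per 1000.
Codon 4 CAC (His): 39.1 per 1000.
Codon 5 GGA (Gly): 17.5 per 1000.
Lowest frequency is 13.3 at codon 1.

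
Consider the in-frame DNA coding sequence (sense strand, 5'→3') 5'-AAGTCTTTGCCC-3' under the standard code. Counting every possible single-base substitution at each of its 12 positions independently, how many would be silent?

9

Codon 1 (AAG, Lys): 1 synonymous substitution.
Codon 2 (TCT, Ser): 3 synonymous substitutions.
Codon 3 (TTG, Leu): 2 synonymous substitutions.
Codon 4 (CCC, Pro): 3 synonymous substitutions.
Total: 1 + 3 + 2 + 3 = 9.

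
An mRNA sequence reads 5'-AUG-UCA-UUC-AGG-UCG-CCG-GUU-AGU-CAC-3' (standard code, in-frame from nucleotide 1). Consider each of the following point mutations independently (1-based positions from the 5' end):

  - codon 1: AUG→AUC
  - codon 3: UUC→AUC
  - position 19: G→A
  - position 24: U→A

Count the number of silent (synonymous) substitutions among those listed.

Codon 1: AUG (Met) → AUC (Ile) — missense.
Codon 3: UUC (Phe) → AUC (Ile) — missense.
Codon 7: GUU (Val) → AUU (Ile) — missense.
Codon 8: AGU (Ser) → AGA (Arg) — missense.
Synonymous: 0 of 4.

0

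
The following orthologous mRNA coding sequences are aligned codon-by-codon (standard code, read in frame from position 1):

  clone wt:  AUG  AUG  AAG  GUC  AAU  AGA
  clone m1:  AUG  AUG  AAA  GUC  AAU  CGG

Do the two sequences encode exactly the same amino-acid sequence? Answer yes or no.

Codon 1: AUG Met / AUG Met — identical.
Codon 2: AUG Met / AUG Met — identical.
Codon 3: AAG Lys / AAA Lys — synonymous.
Codon 4: GUC Val / GUC Val — identical.
Codon 5: AAU Asn / AAU Asn — identical.
Codon 6: AGA Arg / CGG Arg — synonymous.
Nonsynonymous differences: 0 → same protein.

yes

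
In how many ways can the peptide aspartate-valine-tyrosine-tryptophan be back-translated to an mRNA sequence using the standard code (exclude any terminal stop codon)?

Asp: 2 codons.
Val: 4 codons.
Tyr: 2 codons.
Trp: 1 codon.
2 × 4 × 2 × 1 = 16.

16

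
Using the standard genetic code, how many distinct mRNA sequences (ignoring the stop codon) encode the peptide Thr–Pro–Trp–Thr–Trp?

Thr: 4 codons.
Pro: 4 codons.
Trp: 1 codon.
Thr: 4 codons.
Trp: 1 codon.
4 × 4 × 1 × 4 × 1 = 64.

64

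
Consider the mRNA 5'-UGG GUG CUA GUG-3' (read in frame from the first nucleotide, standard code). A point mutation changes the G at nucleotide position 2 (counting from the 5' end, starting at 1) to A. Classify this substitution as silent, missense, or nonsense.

nonsense

Position 2 falls in codon 1: UGG → Trp.
After the substitution the codon is UAG → Stop.
The new codon is a stop codon, so this is a nonsense mutation.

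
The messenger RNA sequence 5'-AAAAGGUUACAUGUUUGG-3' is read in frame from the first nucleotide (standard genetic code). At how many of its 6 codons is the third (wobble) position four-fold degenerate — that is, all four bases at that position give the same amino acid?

1

Codon 1 AAA (Lys): third position 2-fold.
Codon 2 AGG (Arg): third position 2-fold.
Codon 3 UUA (Leu): third position 2-fold.
Codon 4 CAU (His): third position 2-fold.
Codon 5 GUU (Val): third position 4-fold.
Codon 6 UGG (Trp): third position 1-fold.
Four-fold degenerate third positions: 1.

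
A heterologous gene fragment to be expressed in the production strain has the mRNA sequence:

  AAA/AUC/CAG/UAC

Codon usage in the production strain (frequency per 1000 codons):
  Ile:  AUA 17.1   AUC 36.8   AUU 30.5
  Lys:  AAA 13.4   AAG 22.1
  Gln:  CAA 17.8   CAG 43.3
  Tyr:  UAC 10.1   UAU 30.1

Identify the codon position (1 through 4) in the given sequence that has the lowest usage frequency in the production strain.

Codon 1 AAA (Lys): 13.4 per 1000.
Codon 2 AUC (Ile): 36.8 per 1000.
Codon 3 CAG (Gln): 43.3 per 1000.
Codon 4 UAC (Tyr): 10.1 per 1000.
Lowest frequency is 10.1 at codon 4.

4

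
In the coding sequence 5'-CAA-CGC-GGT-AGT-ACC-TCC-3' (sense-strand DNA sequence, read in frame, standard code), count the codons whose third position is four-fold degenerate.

Codon 1 CAA (Gln): third position 2-fold.
Codon 2 CGC (Arg): third position 4-fold.
Codon 3 GGT (Gly): third position 4-fold.
Codon 4 AGT (Ser): third position 2-fold.
Codon 5 ACC (Thr): third position 4-fold.
Codon 6 TCC (Ser): third position 4-fold.
Four-fold degenerate third positions: 4.

4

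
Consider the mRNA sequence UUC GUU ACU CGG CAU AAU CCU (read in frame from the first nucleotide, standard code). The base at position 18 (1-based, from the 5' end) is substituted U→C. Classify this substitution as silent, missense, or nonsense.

Position 18 falls in codon 6: AAU → Asn.
After the substitution the codon is AAC → Asn.
Both encode Asn, so the change is synonymous.

silent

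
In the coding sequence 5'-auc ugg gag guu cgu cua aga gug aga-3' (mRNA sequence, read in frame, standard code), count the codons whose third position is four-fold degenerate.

4

Codon 1 AUC (Ile): third position 3-fold.
Codon 2 UGG (Trp): third position 1-fold.
Codon 3 GAG (Glu): third position 2-fold.
Codon 4 GUU (Val): third position 4-fold.
Codon 5 CGU (Arg): third position 4-fold.
Codon 6 CUA (Leu): third position 4-fold.
Codon 7 AGA (Arg): third position 2-fold.
Codon 8 GUG (Val): third position 4-fold.
Codon 9 AGA (Arg): third position 2-fold.
Four-fold degenerate third positions: 4.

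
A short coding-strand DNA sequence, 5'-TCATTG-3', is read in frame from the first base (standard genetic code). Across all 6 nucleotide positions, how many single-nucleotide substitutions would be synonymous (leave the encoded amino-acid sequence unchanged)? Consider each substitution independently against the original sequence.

5

Codon 1 (TCA, Ser): 3 synonymous substitutions.
Codon 2 (TTG, Leu): 2 synonymous substitutions.
Total: 3 + 2 = 5.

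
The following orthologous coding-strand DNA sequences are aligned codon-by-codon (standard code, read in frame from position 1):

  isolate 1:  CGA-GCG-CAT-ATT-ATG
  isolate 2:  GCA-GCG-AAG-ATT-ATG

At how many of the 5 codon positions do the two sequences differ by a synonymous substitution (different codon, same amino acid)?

Codon 1: CGA Arg / GCA Ala — nonsynonymous.
Codon 2: GCG Ala / GCG Ala — identical.
Codon 3: CAT His / AAG Lys — nonsynonymous.
Codon 4: ATT Ile / ATT Ile — identical.
Codon 5: ATG Met / ATG Met — identical.
Synonymous differences: 0.

0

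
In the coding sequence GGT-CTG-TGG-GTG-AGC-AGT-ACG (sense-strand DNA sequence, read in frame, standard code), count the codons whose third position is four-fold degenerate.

4

Codon 1 GGT (Gly): third position 4-fold.
Codon 2 CTG (Leu): third position 4-fold.
Codon 3 TGG (Trp): third position 1-fold.
Codon 4 GTG (Val): third position 4-fold.
Codon 5 AGC (Ser): third position 2-fold.
Codon 6 AGT (Ser): third position 2-fold.
Codon 7 ACG (Thr): third position 4-fold.
Four-fold degenerate third positions: 4.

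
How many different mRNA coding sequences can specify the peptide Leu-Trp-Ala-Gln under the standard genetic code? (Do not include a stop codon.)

48

Leu: 6 codons.
Trp: 1 codon.
Ala: 4 codons.
Gln: 2 codons.
6 × 1 × 4 × 2 = 48.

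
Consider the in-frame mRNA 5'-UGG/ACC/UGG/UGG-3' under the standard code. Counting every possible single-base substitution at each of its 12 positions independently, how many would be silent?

Codon 1 (UGG, Trp): 0 synonymous substitutions.
Codon 2 (ACC, Thr): 3 synonymous substitutions.
Codon 3 (UGG, Trp): 0 synonymous substitutions.
Codon 4 (UGG, Trp): 0 synonymous substitutions.
Total: 0 + 3 + 0 + 0 = 3.

3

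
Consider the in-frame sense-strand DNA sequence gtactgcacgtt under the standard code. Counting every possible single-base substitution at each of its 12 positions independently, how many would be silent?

Codon 1 (GTA, Val): 3 synonymous substitutions.
Codon 2 (CTG, Leu): 4 synonymous substitutions.
Codon 3 (CAC, His): 1 synonymous substitution.
Codon 4 (GTT, Val): 3 synonymous substitutions.
Total: 3 + 4 + 1 + 3 = 11.

11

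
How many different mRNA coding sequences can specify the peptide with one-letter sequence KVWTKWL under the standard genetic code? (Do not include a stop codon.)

Lys: 2 codons.
Val: 4 codons.
Trp: 1 codon.
Thr: 4 codons.
Lys: 2 codons.
Trp: 1 codon.
Leu: 6 codons.
2 × 4 × 1 × 4 × 2 × 1 × 6 = 384.

384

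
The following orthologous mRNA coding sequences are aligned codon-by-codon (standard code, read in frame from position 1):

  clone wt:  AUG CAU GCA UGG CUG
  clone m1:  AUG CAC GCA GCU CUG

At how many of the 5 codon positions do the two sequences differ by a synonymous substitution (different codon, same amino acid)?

1

Codon 1: AUG Met / AUG Met — identical.
Codon 2: CAU His / CAC His — synonymous.
Codon 3: GCA Ala / GCA Ala — identical.
Codon 4: UGG Trp / GCU Ala — nonsynonymous.
Codon 5: CUG Leu / CUG Leu — identical.
Synonymous differences: 1.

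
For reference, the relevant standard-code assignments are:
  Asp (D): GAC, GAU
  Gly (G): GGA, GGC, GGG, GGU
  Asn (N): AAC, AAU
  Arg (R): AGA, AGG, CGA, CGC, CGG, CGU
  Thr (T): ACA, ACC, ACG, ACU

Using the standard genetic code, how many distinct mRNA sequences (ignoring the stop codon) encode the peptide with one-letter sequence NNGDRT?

768

Asn: 2 codons.
Asn: 2 codons.
Gly: 4 codons.
Asp: 2 codons.
Arg: 6 codons.
Thr: 4 codons.
2 × 2 × 4 × 2 × 6 × 4 = 768.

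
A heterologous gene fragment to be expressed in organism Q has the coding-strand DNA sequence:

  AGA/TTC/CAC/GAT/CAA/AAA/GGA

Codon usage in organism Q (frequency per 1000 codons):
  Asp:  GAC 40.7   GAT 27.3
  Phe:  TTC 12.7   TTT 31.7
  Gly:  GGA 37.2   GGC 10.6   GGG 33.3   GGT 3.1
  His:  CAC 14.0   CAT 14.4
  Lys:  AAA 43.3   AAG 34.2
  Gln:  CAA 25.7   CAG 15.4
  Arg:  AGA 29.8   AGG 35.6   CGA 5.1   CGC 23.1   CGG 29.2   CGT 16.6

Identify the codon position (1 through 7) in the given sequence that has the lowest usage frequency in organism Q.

2

Codon 1 AGA (Arg): 29.8 per 1000.
Codon 2 TTC (Phe): 12.7 per 1000.
Codon 3 CAC (His): 14.0 per 1000.
Codon 4 GAT (Asp): 27.3 per 1000.
Codon 5 CAA (Gln): 25.7 per 1000.
Codon 6 AAA (Lys): 43.3 per 1000.
Codon 7 GGA (Gly): 37.2 per 1000.
Lowest frequency is 12.7 at codon 2.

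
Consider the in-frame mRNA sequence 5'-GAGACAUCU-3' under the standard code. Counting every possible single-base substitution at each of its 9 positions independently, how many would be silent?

7

Codon 1 (GAG, Glu): 1 synonymous substitution.
Codon 2 (ACA, Thr): 3 synonymous substitutions.
Codon 3 (UCU, Ser): 3 synonymous substitutions.
Total: 1 + 3 + 3 = 7.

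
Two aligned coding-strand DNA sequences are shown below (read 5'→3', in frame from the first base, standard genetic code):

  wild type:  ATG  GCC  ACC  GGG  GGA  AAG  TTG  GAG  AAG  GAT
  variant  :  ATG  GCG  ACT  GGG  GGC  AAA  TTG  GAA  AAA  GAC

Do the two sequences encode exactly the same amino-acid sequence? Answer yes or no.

yes

Codon 1: ATG Met / ATG Met — identical.
Codon 2: GCC Ala / GCG Ala — synonymous.
Codon 3: ACC Thr / ACT Thr — synonymous.
Codon 4: GGG Gly / GGG Gly — identical.
Codon 5: GGA Gly / GGC Gly — synonymous.
Codon 6: AAG Lys / AAA Lys — synonymous.
Codon 7: TTG Leu / TTG Leu — identical.
Codon 8: GAG Glu / GAA Glu — synonymous.
Codon 9: AAG Lys / AAA Lys — synonymous.
Codon 10: GAT Asp / GAC Asp — synonymous.
Nonsynonymous differences: 0 → same protein.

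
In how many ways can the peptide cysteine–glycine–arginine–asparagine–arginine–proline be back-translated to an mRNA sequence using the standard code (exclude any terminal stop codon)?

2304

Cys: 2 codons.
Gly: 4 codons.
Arg: 6 codons.
Asn: 2 codons.
Arg: 6 codons.
Pro: 4 codons.
2 × 4 × 6 × 2 × 6 × 4 = 2304.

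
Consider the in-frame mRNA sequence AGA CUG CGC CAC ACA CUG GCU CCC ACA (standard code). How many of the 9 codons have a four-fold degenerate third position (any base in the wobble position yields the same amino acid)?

7

Codon 1 AGA (Arg): third position 2-fold.
Codon 2 CUG (Leu): third position 4-fold.
Codon 3 CGC (Arg): third position 4-fold.
Codon 4 CAC (His): third position 2-fold.
Codon 5 ACA (Thr): third position 4-fold.
Codon 6 CUG (Leu): third position 4-fold.
Codon 7 GCU (Ala): third position 4-fold.
Codon 8 CCC (Pro): third position 4-fold.
Codon 9 ACA (Thr): third position 4-fold.
Four-fold degenerate third positions: 7.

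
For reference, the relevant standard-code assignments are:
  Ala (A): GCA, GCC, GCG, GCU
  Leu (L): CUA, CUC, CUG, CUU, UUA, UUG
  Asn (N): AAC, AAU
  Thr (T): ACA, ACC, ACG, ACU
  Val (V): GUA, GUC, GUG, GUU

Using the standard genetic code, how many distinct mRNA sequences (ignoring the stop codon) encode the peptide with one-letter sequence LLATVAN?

Leu: 6 codons.
Leu: 6 codons.
Ala: 4 codons.
Thr: 4 codons.
Val: 4 codons.
Ala: 4 codons.
Asn: 2 codons.
6 × 6 × 4 × 4 × 4 × 4 × 2 = 18432.

18432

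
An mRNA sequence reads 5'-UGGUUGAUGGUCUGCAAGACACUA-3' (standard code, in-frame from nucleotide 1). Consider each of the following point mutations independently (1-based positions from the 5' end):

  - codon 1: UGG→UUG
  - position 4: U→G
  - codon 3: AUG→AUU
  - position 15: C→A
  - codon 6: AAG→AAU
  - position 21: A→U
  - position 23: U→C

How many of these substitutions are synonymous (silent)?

Codon 1: UGG (Trp) → UUG (Leu) — missense.
Codon 2: UUG (Leu) → GUG (Val) — missense.
Codon 3: AUG (Met) → AUU (Ile) — missense.
Codon 5: UGC (Cys) → UGA (Stop) — nonsense.
Codon 6: AAG (Lys) → AAU (Asn) — missense.
Codon 7: ACA (Thr) → ACU (Thr) — synonymous.
Codon 8: CUA (Leu) → CCA (Pro) — missense.
Synonymous: 1 of 7.

1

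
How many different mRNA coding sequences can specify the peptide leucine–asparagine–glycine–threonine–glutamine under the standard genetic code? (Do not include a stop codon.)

384

Leu: 6 codons.
Asn: 2 codons.
Gly: 4 codons.
Thr: 4 codons.
Gln: 2 codons.
6 × 2 × 4 × 4 × 2 = 384.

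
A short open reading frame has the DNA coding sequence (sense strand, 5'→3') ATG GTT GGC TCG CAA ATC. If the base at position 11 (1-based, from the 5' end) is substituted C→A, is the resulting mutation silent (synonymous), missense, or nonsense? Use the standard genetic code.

Position 11 falls in codon 4: TCG → Ser.
After the substitution the codon is TAG → Stop.
The new codon is a stop codon, so this is a nonsense mutation.

nonsense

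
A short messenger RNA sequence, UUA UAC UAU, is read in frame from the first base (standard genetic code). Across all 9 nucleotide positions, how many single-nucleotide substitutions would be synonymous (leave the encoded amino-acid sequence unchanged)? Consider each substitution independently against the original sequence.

Codon 1 (UUA, Leu): 2 synonymous substitutions.
Codon 2 (UAC, Tyr): 1 synonymous substitution.
Codon 3 (UAU, Tyr): 1 synonymous substitution.
Total: 2 + 1 + 1 = 4.

4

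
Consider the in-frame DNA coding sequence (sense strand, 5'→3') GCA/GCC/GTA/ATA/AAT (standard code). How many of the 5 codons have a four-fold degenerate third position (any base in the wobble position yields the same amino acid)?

3

Codon 1 GCA (Ala): third position 4-fold.
Codon 2 GCC (Ala): third position 4-fold.
Codon 3 GTA (Val): third position 4-fold.
Codon 4 ATA (Ile): third position 3-fold.
Codon 5 AAT (Asn): third position 2-fold.
Four-fold degenerate third positions: 3.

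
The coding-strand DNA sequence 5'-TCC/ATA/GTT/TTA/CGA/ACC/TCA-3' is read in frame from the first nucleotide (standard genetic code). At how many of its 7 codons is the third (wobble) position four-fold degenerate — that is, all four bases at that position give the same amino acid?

Codon 1 TCC (Ser): third position 4-fold.
Codon 2 ATA (Ile): third position 3-fold.
Codon 3 GTT (Val): third position 4-fold.
Codon 4 TTA (Leu): third position 2-fold.
Codon 5 CGA (Arg): third position 4-fold.
Codon 6 ACC (Thr): third position 4-fold.
Codon 7 TCA (Ser): third position 4-fold.
Four-fold degenerate third positions: 5.

5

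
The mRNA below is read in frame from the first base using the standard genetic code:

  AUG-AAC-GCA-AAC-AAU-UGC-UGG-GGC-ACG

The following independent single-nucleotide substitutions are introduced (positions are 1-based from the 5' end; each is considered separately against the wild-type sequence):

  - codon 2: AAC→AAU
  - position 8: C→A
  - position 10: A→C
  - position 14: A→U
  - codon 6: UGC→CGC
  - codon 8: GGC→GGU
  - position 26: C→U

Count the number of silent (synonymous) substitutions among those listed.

2

Codon 2: AAC (Asn) → AAU (Asn) — synonymous.
Codon 3: GCA (Ala) → GAA (Glu) — missense.
Codon 4: AAC (Asn) → CAC (His) — missense.
Codon 5: AAU (Asn) → AUU (Ile) — missense.
Codon 6: UGC (Cys) → CGC (Arg) — missense.
Codon 8: GGC (Gly) → GGU (Gly) — synonymous.
Codon 9: ACG (Thr) → AUG (Met) — missense.
Synonymous: 2 of 7.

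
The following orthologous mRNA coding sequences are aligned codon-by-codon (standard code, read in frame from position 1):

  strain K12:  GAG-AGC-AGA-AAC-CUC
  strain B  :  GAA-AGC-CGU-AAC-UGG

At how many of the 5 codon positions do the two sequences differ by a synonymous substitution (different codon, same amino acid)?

2

Codon 1: GAG Glu / GAA Glu — synonymous.
Codon 2: AGC Ser / AGC Ser — identical.
Codon 3: AGA Arg / CGU Arg — synonymous.
Codon 4: AAC Asn / AAC Asn — identical.
Codon 5: CUC Leu / UGG Trp — nonsynonymous.
Synonymous differences: 2.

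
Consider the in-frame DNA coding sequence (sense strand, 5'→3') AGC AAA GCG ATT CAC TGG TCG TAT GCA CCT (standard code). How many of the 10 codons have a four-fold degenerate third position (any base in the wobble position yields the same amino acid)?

4

Codon 1 AGC (Ser): third position 2-fold.
Codon 2 AAA (Lys): third position 2-fold.
Codon 3 GCG (Ala): third position 4-fold.
Codon 4 ATT (Ile): third position 3-fold.
Codon 5 CAC (His): third position 2-fold.
Codon 6 TGG (Trp): third position 1-fold.
Codon 7 TCG (Ser): third position 4-fold.
Codon 8 TAT (Tyr): third position 2-fold.
Codon 9 GCA (Ala): third position 4-fold.
Codon 10 CCT (Pro): third position 4-fold.
Four-fold degenerate third positions: 4.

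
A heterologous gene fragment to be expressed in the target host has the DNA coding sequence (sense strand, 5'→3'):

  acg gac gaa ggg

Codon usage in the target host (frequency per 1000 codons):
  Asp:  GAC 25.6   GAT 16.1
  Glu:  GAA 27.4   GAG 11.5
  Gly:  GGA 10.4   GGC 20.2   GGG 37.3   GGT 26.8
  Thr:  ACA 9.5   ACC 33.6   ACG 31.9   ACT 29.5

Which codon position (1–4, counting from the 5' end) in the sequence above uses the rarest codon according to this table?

2

Codon 1 ACG (Thr): 31.9 per 1000.
Codon 2 GAC (Asp): 25.6 per 1000.
Codon 3 GAA (Glu): 27.4 per 1000.
Codon 4 GGG (Gly): 37.3 per 1000.
Lowest frequency is 25.6 at codon 2.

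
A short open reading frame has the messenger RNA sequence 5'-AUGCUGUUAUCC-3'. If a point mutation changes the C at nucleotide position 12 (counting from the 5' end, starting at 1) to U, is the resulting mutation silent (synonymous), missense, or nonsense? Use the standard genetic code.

Position 12 falls in codon 4: UCC → Ser.
After the substitution the codon is UCU → Ser.
Both encode Ser, so the change is synonymous.

silent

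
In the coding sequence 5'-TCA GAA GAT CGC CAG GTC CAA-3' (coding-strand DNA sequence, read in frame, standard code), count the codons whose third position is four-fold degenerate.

Codon 1 TCA (Ser): third position 4-fold.
Codon 2 GAA (Glu): third position 2-fold.
Codon 3 GAT (Asp): third position 2-fold.
Codon 4 CGC (Arg): third position 4-fold.
Codon 5 CAG (Gln): third position 2-fold.
Codon 6 GTC (Val): third position 4-fold.
Codon 7 CAA (Gln): third position 2-fold.
Four-fold degenerate third positions: 3.

3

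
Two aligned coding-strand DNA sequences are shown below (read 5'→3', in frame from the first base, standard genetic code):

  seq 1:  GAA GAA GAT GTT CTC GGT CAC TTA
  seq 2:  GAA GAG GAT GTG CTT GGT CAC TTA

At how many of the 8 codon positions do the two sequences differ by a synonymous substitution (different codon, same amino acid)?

Codon 1: GAA Glu / GAA Glu — identical.
Codon 2: GAA Glu / GAG Glu — synonymous.
Codon 3: GAT Asp / GAT Asp — identical.
Codon 4: GTT Val / GTG Val — synonymous.
Codon 5: CTC Leu / CTT Leu — synonymous.
Codon 6: GGT Gly / GGT Gly — identical.
Codon 7: CAC His / CAC His — identical.
Codon 8: TTA Leu / TTA Leu — identical.
Synonymous differences: 3.

3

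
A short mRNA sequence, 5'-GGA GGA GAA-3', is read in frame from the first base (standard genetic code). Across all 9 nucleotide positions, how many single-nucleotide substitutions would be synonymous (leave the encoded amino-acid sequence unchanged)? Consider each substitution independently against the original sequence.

Codon 1 (GGA, Gly): 3 synonymous substitutions.
Codon 2 (GGA, Gly): 3 synonymous substitutions.
Codon 3 (GAA, Glu): 1 synonymous substitution.
Total: 3 + 3 + 1 = 7.

7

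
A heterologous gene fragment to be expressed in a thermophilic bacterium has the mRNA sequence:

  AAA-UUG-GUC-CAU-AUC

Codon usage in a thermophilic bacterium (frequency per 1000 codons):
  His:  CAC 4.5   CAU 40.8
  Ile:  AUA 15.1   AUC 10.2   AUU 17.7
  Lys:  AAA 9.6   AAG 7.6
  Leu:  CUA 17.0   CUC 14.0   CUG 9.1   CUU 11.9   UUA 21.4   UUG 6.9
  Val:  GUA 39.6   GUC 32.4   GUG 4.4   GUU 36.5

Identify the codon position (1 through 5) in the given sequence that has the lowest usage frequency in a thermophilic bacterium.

2

Codon 1 AAA (Lys): 9.6 per 1000.
Codon 2 UUG (Leu): 6.9 per 1000.
Codon 3 GUC (Val): 32.4 per 1000.
Codon 4 CAU (His): 40.8 per 1000.
Codon 5 AUC (Ile): 10.2 per 1000.
Lowest frequency is 6.9 at codon 2.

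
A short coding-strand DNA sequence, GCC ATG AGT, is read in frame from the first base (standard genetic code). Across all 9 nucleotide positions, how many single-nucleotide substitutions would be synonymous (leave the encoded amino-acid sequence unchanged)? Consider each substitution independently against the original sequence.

Codon 1 (GCC, Ala): 3 synonymous substitutions.
Codon 2 (ATG, Met): 0 synonymous substitutions.
Codon 3 (AGT, Ser): 1 synonymous substitution.
Total: 3 + 0 + 1 = 4.

4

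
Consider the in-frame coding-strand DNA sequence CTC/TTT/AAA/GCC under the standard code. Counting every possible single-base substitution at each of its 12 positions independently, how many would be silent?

8

Codon 1 (CTC, Leu): 3 synonymous substitutions.
Codon 2 (TTT, Phe): 1 synonymous substitution.
Codon 3 (AAA, Lys): 1 synonymous substitution.
Codon 4 (GCC, Ala): 3 synonymous substitutions.
Total: 3 + 1 + 1 + 3 = 8.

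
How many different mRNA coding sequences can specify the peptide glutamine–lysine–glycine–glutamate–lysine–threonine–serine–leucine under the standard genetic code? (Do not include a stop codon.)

9216

Gln: 2 codons.
Lys: 2 codons.
Gly: 4 codons.
Glu: 2 codons.
Lys: 2 codons.
Thr: 4 codons.
Ser: 6 codons.
Leu: 6 codons.
2 × 2 × 4 × 2 × 2 × 4 × 6 × 6 = 9216.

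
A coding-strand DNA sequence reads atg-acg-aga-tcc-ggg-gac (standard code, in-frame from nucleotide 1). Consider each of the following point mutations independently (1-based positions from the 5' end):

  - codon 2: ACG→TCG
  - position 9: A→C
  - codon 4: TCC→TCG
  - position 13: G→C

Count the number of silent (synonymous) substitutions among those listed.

Codon 2: ACG (Thr) → TCG (Ser) — missense.
Codon 3: AGA (Arg) → AGC (Ser) — missense.
Codon 4: TCC (Ser) → TCG (Ser) — synonymous.
Codon 5: GGG (Gly) → CGG (Arg) — missense.
Synonymous: 1 of 4.

1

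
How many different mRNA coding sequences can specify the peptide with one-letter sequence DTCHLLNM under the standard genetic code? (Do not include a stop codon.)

Asp: 2 codons.
Thr: 4 codons.
Cys: 2 codons.
His: 2 codons.
Leu: 6 codons.
Leu: 6 codons.
Asn: 2 codons.
Met: 1 codon.
2 × 4 × 2 × 2 × 6 × 6 × 2 × 1 = 2304.

2304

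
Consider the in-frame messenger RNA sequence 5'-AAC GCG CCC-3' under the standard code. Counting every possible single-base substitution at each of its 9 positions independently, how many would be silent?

Codon 1 (AAC, Asn): 1 synonymous substitution.
Codon 2 (GCG, Ala): 3 synonymous substitutions.
Codon 3 (CCC, Pro): 3 synonymous substitutions.
Total: 1 + 3 + 3 = 7.

7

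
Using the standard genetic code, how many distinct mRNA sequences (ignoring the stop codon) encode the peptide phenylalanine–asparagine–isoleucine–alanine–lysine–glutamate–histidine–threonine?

1536

Phe: 2 codons.
Asn: 2 codons.
Ile: 3 codons.
Ala: 4 codons.
Lys: 2 codons.
Glu: 2 codons.
His: 2 codons.
Thr: 4 codons.
2 × 2 × 3 × 4 × 2 × 2 × 2 × 4 = 1536.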